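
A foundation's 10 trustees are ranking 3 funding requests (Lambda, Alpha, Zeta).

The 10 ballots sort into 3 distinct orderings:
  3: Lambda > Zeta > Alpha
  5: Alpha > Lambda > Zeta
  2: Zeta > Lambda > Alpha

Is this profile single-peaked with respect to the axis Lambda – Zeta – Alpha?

Axis positions: Lambda=1, Zeta=2, Alpha=3.
Group 1 (peak Lambda at position 1): ranking walks positions 1-2-3, expanding outward from the peak — single-peaked.
Group 2: ranking walks positions 3-1-2; Lambda is ranked above Zeta even though Zeta lies between Lambda and the peak Alpha on the axis — preferences dip and rise again. Not single-peaked.
Group 3 (peak Zeta at position 2): ranking walks positions 2-1-3, expanding outward from the peak — single-peaked.
Group 2 violates single-peakedness, so the profile is not single-peaked on this axis.

no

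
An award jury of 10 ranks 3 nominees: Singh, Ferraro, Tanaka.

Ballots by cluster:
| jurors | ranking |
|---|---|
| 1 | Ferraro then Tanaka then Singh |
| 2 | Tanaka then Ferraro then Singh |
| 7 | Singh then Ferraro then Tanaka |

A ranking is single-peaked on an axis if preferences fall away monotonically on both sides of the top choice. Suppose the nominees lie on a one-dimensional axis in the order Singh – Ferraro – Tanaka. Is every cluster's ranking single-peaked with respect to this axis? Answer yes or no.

Axis positions: Singh=1, Ferraro=2, Tanaka=3.
Cluster 1 (peak Ferraro at position 2): ranking walks positions 2-3-1, expanding outward from the peak — single-peaked.
Cluster 2 (peak Tanaka at position 3): ranking walks positions 3-2-1, expanding outward from the peak — single-peaked.
Cluster 3 (peak Singh at position 1): ranking walks positions 1-2-3, expanding outward from the peak — single-peaked.
Every ranking is single-peaked on this axis.

yes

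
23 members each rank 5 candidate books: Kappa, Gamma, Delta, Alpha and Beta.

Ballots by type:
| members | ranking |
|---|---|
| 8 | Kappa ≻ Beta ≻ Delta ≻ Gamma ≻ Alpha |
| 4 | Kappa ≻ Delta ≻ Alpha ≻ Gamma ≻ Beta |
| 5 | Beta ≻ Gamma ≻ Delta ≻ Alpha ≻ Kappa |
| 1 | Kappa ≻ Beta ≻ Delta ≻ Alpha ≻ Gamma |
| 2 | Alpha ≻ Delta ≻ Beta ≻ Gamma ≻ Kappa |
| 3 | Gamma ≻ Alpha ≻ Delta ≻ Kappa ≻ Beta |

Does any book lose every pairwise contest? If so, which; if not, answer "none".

Head-to-head results (23 members):
Kappa vs Gamma: Kappa is ranked higher on 8+4+1 = 13 ballots, Gamma on 10. Kappa wins 13–10.
Kappa vs Delta: Kappa is ranked higher on 8+4+1 = 13 ballots, Delta on 10. Kappa wins 13–10.
Kappa vs Alpha: Kappa wins 13–10.
Kappa vs Beta: Kappa preferred on 8+4+1+3 = 16 ballots; Kappa wins 16–7.
Gamma vs Delta: Gamma preferred on 5+3 = 8 ballots; Delta wins 15–8.
Gamma vs Alpha: 8+5+3 = 16 for Gamma, 7 for Alpha — Gamma by 16–7.
Gamma vs Beta: 4+3 = 7 for Gamma, 16 for Beta — Beta by 16–7.
Delta vs Alpha: 18 to 5, Delta.
Delta vs Beta: Delta is ranked higher on 4+2+3 = 9 ballots, Beta on 14. Beta wins 14–9.
Alpha vs Beta: Beta, 14–9.
Alpha loses to every other book — it is the Condorcet loser.

Alpha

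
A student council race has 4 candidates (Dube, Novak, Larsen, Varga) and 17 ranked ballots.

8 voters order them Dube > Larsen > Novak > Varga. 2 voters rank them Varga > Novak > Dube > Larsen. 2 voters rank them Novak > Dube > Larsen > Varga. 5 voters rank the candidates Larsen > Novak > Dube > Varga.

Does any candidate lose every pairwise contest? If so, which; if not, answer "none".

Varga

Head-to-head results (17 voters):
Dube vs Novak: 8 for Dube, 9 for Novak — Novak by 9–8.
Dube vs Larsen: Dube preferred on 8+2+2 = 12 ballots; Dube wins 12–5.
Dube vs Varga: 8+2+5 = 15 for Dube, 2 for Varga — Dube by 15–2.
Novak vs Larsen: Novak preferred on 2+2 = 4 ballots; Larsen wins 13–4.
Novak vs Varga: Novak preferred on 8+2+5 = 15 ballots; Novak wins 15–2.
Larsen vs Varga: Larsen, 15–2.
Varga loses to every other candidate — it is the Condorcet loser.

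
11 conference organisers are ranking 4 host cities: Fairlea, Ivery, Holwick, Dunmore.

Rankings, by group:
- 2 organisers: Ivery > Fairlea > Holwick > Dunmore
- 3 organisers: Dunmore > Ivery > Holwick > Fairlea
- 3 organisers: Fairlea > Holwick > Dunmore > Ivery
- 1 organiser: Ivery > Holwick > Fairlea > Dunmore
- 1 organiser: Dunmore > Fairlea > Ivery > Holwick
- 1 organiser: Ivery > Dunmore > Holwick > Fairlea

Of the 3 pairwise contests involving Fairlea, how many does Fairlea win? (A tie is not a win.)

Fairlea against each rival (11 organisers):
Fairlea vs Ivery: Fairlea is ranked higher on 3+1 = 4 ballots, Ivery on 7. Ivery wins 7–4.
Fairlea–Holwick: Fairlea 6–5.
Fairlea vs Dunmore: Fairlea is ranked higher on 2+3+1 = 6 ballots, Dunmore on 5. Fairlea wins 6–5.
Fairlea beats Holwick, Dunmore; loses to Ivery — 2 pairwise wins.

2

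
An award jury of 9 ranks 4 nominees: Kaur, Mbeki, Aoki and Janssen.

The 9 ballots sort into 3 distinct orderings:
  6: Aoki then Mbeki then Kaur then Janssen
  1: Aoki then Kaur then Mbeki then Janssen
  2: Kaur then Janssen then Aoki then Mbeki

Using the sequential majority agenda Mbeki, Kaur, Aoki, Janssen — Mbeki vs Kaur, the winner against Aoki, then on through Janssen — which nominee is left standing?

Round 1: Mbeki vs Kaur — 6–3, Mbeki advances.
Round 2: Mbeki vs Aoki — 0–9, Aoki advances.
Round 3: Aoki vs Janssen — 7–2, Aoki advances.
The agenda winner is Aoki.

Aoki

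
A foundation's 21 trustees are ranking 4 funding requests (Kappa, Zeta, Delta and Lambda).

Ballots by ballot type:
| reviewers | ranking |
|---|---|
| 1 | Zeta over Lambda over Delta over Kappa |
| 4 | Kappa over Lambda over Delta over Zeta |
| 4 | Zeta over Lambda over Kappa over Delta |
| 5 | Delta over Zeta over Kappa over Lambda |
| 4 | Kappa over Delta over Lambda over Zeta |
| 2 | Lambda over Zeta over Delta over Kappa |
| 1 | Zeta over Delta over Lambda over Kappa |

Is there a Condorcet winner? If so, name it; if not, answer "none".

none

Head-to-head results (21 reviewers):
Kappa vs Zeta: Zeta wins 13–8.
Kappa–Delta: Kappa 12–9.
Kappa vs Lambda: Kappa wins 13–8.
Zeta vs Delta: Delta, 13–8.
Zeta vs Lambda: Zeta, 11–10.
Delta vs Lambda: Lambda, 11–10.
Each project drops at least one matchup (Kappa loses to Zeta; Zeta loses to Delta; Delta loses to Kappa; Lambda loses to Kappa); the cycle Kappa → Delta → Zeta → Kappa rules out a Condorcet winner.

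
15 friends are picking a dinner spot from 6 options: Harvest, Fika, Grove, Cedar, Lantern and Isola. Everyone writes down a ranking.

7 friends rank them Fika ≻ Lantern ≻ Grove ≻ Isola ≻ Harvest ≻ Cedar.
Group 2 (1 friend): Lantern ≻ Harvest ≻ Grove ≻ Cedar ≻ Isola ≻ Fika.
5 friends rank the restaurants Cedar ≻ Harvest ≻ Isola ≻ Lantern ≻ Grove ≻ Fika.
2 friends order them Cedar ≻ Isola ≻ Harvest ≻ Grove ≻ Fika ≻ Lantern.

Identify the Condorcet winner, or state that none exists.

Head-to-head results (15 friends):
Harvest vs Fika: Harvest, 8–7.
Harvest–Grove: Harvest 8–7.
Harvest–Cedar: Harvest 8–7.
Harvest vs Lantern: Lantern, 8–7.
Harvest–Isola: Isola 9–6.
Fika–Grove: Grove 8–7.
Fika vs Cedar: Cedar wins 8–7.
Fika vs Lantern: Fika wins 9–6.
Fika vs Isola: Isola wins 8–7.
Grove–Cedar: Grove 8–7.
Grove vs Lantern: Lantern, 13–2.
Grove–Isola: Grove 8–7.
Cedar vs Lantern: Lantern wins 8–7.
Cedar vs Isola: Cedar wins 8–7.
Lantern–Isola: Lantern 8–7.
Each restaurant drops at least one matchup (Harvest loses to Lantern; Fika loses to Harvest; Grove loses to Harvest; Cedar loses to Harvest; Lantern loses to Fika; Isola loses to Grove); the cycle Harvest > Fika > Lantern > Harvest rules out a Condorcet winner.

none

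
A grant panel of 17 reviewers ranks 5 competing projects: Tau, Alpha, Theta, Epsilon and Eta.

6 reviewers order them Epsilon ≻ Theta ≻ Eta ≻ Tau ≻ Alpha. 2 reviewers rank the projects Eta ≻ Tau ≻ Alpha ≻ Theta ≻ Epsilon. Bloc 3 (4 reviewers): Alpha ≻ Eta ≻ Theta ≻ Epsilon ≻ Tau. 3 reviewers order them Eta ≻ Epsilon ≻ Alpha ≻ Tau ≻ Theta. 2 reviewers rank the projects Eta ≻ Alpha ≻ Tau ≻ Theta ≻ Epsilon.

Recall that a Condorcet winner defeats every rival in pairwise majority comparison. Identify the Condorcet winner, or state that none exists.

Check each pair by majority over 17 ballots:
Tau vs Alpha: Alpha, 9–8.
Tau vs Theta: Tau preferred on 2+3+2 = 7 ballots; Theta wins 10–7.
Tau–Epsilon: Epsilon 13–4.
Tau vs Eta: Eta, 17–0.
Alpha vs Theta: Alpha wins 11–6.
Alpha vs Epsilon: Epsilon, 9–8.
Alpha vs Eta: Eta wins 13–4.
Theta vs Epsilon: 2+4+2 = 8 for Theta, 9 for Epsilon — Epsilon by 9–8.
Theta vs Eta: Eta wins 11–6.
Epsilon vs Eta: Epsilon is ranked higher on 6 ballots, Eta on 11. Eta wins 11–6.
Eta wins every pairwise contest, so Eta is the Condorcet winner.

Eta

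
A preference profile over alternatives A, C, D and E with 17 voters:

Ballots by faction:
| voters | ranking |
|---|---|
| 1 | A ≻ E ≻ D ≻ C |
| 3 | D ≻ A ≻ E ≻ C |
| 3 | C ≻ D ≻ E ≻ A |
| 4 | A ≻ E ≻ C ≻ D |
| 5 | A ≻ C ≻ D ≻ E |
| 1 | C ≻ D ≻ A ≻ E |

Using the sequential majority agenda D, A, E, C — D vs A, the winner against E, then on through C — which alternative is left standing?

A

Round 1: D vs A — 7–10, A advances.
Round 2: A vs E — 14–3, A advances.
Round 3: A vs C — 13–4, A advances.
A survives the agenda.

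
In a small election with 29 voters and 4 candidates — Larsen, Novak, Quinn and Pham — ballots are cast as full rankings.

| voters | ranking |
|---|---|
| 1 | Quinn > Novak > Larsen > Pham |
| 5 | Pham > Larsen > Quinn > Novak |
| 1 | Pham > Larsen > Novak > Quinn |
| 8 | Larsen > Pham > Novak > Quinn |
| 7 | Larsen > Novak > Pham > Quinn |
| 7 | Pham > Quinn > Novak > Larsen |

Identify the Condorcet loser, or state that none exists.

Quinn

Pairwise majorities:
Larsen vs Novak: 21 to 8, Larsen.
Larsen vs Quinn: Larsen, 21–8.
Larsen vs Pham: Larsen wins 16–13.
Novak vs Quinn: 1+8+7 = 16 for Novak, 13 for Quinn — Novak by 16–13.
Novak vs Pham: Novak preferred on 1+7 = 8 ballots; Pham wins 21–8.
Quinn vs Pham: 1 to 28, Pham.
Quinn is beaten in every head-to-head and is the Condorcet loser.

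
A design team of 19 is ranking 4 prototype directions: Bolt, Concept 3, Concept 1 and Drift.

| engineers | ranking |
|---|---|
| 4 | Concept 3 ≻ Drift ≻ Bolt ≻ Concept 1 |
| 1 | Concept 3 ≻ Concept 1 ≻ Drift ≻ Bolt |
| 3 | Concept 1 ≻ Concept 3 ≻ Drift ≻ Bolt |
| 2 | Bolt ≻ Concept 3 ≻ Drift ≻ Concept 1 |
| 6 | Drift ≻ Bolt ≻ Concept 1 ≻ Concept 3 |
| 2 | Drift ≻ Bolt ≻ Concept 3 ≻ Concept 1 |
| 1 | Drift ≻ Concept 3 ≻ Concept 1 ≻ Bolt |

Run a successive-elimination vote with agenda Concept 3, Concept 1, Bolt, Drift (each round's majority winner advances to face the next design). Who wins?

Round 1: Concept 3 vs Concept 1 — 10–9, Concept 3 advances.
Round 2: Concept 3 vs Bolt — 9–10, Bolt advances.
Round 3: Bolt vs Drift — 2–17, Drift advances.
Drift survives the agenda.

Drift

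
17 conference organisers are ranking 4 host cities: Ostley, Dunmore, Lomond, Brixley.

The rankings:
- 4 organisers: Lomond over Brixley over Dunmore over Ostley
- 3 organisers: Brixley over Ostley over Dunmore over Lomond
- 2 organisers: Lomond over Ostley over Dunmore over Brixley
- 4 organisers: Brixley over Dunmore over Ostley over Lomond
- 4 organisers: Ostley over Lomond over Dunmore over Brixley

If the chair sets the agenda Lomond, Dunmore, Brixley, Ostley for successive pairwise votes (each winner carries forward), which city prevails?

Round 1: Lomond vs Dunmore — 10–7, Lomond advances.
Round 2: Lomond vs Brixley — 10–7, Lomond advances.
Round 3: Lomond vs Ostley — 6–11, Ostley advances.
Ostley survives the agenda.

Ostley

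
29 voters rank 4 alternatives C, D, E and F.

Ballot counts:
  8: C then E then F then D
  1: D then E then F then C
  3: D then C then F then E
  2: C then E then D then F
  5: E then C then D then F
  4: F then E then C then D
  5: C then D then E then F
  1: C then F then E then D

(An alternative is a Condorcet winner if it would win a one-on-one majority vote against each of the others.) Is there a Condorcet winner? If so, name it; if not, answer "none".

Check each pair by majority over 29 ballots:
C vs D: C wins 25–4.
C vs E: C wins 19–10.
C vs F: C wins 24–5.
D–E: E 20–9.
D vs F: D wins 16–13.
E–F: E 21–8.
C defeats every rival head-to-head and is the Condorcet winner.

C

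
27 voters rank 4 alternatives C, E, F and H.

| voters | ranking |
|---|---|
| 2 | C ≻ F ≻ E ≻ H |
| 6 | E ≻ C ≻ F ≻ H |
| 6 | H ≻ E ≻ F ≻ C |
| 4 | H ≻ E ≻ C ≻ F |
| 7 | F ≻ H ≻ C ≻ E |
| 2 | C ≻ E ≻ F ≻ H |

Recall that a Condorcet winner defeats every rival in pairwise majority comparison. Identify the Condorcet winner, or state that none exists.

Check each pair by majority over 27 ballots:
C vs E: C preferred on 2+7+2 = 11 ballots; E wins 16–11.
C vs F: C preferred on 2+6+4+2 = 14 ballots; C wins 14–13.
C vs H: 2+6+2 = 10 for C, 17 for H — H by 17–10.
E vs F: 6+6+4+2 = 18 for E, 9 for F — E by 18–9.
E vs H: E preferred on 2+6+2 = 10 ballots; H wins 17–10.
F vs H: F preferred on 2+6+7+2 = 17 ballots; F wins 17–10.
Every alternative loses at least once (C loses to E; E loses to H; F loses to C; H loses to F). The majority relation contains the cycle C > F > H > C, so there is no Condorcet winner.

none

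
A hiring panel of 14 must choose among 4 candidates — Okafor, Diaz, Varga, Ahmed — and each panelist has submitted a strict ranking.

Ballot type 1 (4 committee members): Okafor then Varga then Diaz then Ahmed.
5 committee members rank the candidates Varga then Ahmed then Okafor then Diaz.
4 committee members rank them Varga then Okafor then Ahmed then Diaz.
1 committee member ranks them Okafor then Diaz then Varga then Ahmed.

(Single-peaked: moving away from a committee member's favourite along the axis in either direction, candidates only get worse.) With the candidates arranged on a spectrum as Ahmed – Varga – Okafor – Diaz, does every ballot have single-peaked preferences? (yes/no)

yes

Axis positions: Ahmed=1, Varga=2, Okafor=3, Diaz=4.
Ballot type 1 (peak Okafor at position 3): ranking walks positions 3-2-4-1, expanding outward from the peak — single-peaked.
Ballot type 2 (peak Varga at position 2): ranking walks positions 2-1-3-4, expanding outward from the peak — single-peaked.
Ballot type 3 (peak Varga at position 2): ranking walks positions 2-3-1-4, expanding outward from the peak — single-peaked.
Ballot type 4 (peak Okafor at position 3): ranking walks positions 3-4-2-1, expanding outward from the peak — single-peaked.
Every ranking is single-peaked on this axis.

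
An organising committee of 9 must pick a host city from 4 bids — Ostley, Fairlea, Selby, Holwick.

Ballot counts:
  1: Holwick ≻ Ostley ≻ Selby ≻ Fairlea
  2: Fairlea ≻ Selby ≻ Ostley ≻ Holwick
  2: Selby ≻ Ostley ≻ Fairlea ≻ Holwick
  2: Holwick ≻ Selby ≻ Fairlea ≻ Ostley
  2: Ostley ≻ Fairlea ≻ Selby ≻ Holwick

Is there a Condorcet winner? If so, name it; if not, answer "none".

Selby

Head-to-head results (9 organisers):
Ostley–Fairlea: Ostley 5–4.
Ostley vs Selby: Selby, 6–3.
Ostley vs Holwick: Ostley wins 6–3.
Fairlea–Selby: Selby 5–4.
Fairlea vs Holwick: Fairlea, 6–3.
Selby vs Holwick: Selby wins 6–3.
Selby wins every pairwise contest, so Selby is the Condorcet winner.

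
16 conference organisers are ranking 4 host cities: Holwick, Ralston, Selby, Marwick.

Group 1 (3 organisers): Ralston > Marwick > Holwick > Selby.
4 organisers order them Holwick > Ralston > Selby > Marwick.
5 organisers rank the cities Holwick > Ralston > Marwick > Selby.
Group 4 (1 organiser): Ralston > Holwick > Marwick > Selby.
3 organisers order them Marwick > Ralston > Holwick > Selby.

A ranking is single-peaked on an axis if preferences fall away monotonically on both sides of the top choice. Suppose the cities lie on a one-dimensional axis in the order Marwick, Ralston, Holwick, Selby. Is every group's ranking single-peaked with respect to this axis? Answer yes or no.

Axis positions: Marwick=1, Ralston=2, Holwick=3, Selby=4.
Group 1 (peak Ralston at position 2): ranking walks positions 2-1-3-4, expanding outward from the peak — single-peaked.
Group 2 (peak Holwick at position 3): ranking walks positions 3-2-4-1, expanding outward from the peak — single-peaked.
Group 3 (peak Holwick at position 3): ranking walks positions 3-2-1-4, expanding outward from the peak — single-peaked.
Group 4 (peak Ralston at position 2): ranking walks positions 2-3-1-4, expanding outward from the peak — single-peaked.
Group 5 (peak Marwick at position 1): ranking walks positions 1-2-3-4, expanding outward from the peak — single-peaked.
Every ranking is single-peaked on this axis.

yes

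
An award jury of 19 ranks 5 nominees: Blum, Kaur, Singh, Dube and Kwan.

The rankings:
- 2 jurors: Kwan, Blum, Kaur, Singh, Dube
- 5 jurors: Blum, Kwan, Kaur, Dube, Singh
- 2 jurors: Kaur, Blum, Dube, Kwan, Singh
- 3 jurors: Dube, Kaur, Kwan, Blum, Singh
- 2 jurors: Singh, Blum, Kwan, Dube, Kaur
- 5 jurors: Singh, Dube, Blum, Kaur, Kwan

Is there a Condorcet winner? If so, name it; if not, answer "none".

Pairwise majorities:
Blum–Kaur: Blum 14–5.
Blum vs Singh: Blum, 12–7.
Blum vs Dube: Blum, 11–8.
Blum–Kwan: Blum 14–5.
Kaur–Singh: Kaur 12–7.
Kaur vs Dube: Dube wins 10–9.
Kaur vs Kwan: Kaur, 10–9.
Singh vs Dube: Dube, 10–9.
Singh vs Kwan: Kwan, 12–7.
Dube–Kwan: Dube 10–9.
Blum wins every pairwise contest, so Blum is the Condorcet winner.

Blum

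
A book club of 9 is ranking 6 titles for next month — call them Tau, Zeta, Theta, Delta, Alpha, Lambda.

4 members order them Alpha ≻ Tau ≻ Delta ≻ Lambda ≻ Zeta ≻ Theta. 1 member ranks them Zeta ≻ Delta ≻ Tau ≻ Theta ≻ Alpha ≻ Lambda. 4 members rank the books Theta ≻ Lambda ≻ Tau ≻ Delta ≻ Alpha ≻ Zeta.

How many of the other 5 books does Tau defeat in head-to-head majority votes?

Tau against each rival (9 members):
Tau vs Zeta: Tau wins 8–1.
Tau vs Theta: Tau is ranked higher on 4+1 = 5 ballots, Theta on 4. Tau wins 5–4.
Tau vs Delta: Tau preferred on 4+4 = 8 ballots; Tau wins 8–1.
Tau vs Alpha: Tau wins 5–4.
Tau vs Lambda: Tau wins 5–4.
Tau beats Zeta, Theta, Delta, Alpha, Lambda — 5 pairwise wins.

5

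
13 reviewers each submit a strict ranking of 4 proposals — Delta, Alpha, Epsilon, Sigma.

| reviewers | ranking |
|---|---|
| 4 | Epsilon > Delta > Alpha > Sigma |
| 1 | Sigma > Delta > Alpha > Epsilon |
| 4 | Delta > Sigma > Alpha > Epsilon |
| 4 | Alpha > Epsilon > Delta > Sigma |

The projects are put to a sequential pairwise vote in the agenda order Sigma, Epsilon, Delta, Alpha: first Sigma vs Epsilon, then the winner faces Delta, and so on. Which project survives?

Round 1: Sigma vs Epsilon — 5–8, Epsilon advances.
Round 2: Epsilon vs Delta — 8–5, Epsilon advances.
Round 3: Epsilon vs Alpha — 4–9, Alpha advances.
The agenda winner is Alpha.

Alpha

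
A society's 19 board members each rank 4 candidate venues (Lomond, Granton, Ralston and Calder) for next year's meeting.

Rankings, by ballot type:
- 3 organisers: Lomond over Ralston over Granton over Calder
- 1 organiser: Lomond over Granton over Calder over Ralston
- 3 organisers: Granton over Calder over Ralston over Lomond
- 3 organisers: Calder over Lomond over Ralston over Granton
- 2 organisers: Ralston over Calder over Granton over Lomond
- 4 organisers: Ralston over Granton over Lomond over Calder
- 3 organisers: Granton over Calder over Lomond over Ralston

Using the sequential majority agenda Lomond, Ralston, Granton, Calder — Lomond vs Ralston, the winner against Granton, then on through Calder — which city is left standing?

Granton

Round 1: Lomond vs Ralston — 10–9, Lomond advances.
Round 2: Lomond vs Granton — 7–12, Granton advances.
Round 3: Granton vs Calder — 14–5, Granton advances.
Granton survives the agenda.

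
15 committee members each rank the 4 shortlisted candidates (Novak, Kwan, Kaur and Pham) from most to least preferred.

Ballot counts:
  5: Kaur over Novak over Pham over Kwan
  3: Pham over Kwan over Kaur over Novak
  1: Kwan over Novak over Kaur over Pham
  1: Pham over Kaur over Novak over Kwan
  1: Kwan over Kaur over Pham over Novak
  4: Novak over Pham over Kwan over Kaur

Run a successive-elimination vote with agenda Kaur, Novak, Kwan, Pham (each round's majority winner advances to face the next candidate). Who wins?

Pham

Round 1: Kaur vs Novak — 10–5, Kaur advances.
Round 2: Kaur vs Kwan — 6–9, Kwan advances.
Round 3: Kwan vs Pham — 2–13, Pham advances.
The agenda winner is Pham.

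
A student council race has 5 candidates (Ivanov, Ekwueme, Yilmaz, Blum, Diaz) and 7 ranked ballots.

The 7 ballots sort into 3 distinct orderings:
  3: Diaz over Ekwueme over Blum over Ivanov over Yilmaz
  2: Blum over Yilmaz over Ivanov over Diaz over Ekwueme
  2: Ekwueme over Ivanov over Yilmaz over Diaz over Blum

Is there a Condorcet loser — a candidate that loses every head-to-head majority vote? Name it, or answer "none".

Head-to-head results (7 voters):
Ivanov vs Ekwueme: Ivanov preferred on 2 ballots; Ekwueme wins 5–2.
Ivanov vs Yilmaz: Ivanov preferred on 3+2 = 5 ballots; Ivanov wins 5–2.
Ivanov vs Blum: 2 to 5, Blum.
Ivanov vs Diaz: Ivanov wins 4–3.
Ekwueme vs Yilmaz: 5 to 2, Ekwueme.
Ekwueme vs Blum: Ekwueme preferred on 3+2 = 5 ballots; Ekwueme wins 5–2.
Ekwueme vs Diaz: 2 to 5, Diaz.
Yilmaz vs Blum: 2 to 5, Blum.
Yilmaz vs Diaz: Yilmaz preferred on 2+2 = 4 ballots; Yilmaz wins 4–3.
Blum vs Diaz: Diaz wins 5–2.
Each candidate has at least one pairwise win (Ivanov beats Yilmaz; Ekwueme beats Ivanov; Yilmaz beats Diaz; Blum beats Ivanov; Diaz beats Ekwueme) — no Condorcet loser.

none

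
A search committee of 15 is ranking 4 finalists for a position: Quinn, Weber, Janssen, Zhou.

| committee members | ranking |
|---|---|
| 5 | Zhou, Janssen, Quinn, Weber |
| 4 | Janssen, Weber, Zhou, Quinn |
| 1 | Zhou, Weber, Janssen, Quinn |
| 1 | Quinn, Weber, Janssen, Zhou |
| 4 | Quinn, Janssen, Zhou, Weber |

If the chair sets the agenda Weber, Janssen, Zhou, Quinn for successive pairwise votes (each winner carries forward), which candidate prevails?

Janssen

Round 1: Weber vs Janssen — 2–13, Janssen advances.
Round 2: Janssen vs Zhou — 9–6, Janssen advances.
Round 3: Janssen vs Quinn — 10–5, Janssen advances.
The agenda winner is Janssen.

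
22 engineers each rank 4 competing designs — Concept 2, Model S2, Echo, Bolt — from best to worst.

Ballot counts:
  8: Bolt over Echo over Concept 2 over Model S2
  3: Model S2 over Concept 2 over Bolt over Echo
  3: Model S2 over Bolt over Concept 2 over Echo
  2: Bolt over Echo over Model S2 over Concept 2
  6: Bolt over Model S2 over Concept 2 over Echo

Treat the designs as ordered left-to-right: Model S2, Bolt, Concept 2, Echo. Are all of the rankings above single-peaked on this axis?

Axis positions: Model S2=1, Bolt=2, Concept 2=3, Echo=4.
Cluster 1: ranking walks positions 2-4-3-1; Echo is ranked above Concept 2 even though Concept 2 lies between Echo and the peak Bolt on the axis — preferences dip and rise again. Not single-peaked.
Cluster 2: ranking walks positions 1-3-2-4; Concept 2 is ranked above Bolt even though Bolt lies between Concept 2 and the peak Model S2 on the axis — preferences dip and rise again. Not single-peaked.
Cluster 3 (peak Model S2 at position 1): ranking walks positions 1-2-3-4, expanding outward from the peak — single-peaked.
Cluster 4: ranking walks positions 2-4-1-3; Echo is ranked above Concept 2 even though Concept 2 lies between Echo and the peak Bolt on the axis — preferences dip and rise again. Not single-peaked.
Cluster 5 (peak Bolt at position 2): ranking walks positions 2-1-3-4, expanding outward from the peak — single-peaked.
Cluster 1 violates single-peakedness, so the profile is not single-peaked on this axis.

no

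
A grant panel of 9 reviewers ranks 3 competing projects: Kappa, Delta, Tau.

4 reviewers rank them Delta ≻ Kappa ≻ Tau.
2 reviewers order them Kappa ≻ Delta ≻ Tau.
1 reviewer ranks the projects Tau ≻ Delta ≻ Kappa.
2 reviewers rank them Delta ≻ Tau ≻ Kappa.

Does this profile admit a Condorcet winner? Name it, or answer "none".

Delta

Pairwise majorities:
Kappa vs Delta: 2 to 7, Delta.
Kappa vs Tau: Kappa wins 6–3.
Delta vs Tau: Delta is ranked higher on 4+2+2 = 8 ballots, Tau on 1. Delta wins 8–1.
Delta beats each of Kappa, Tau — Delta is the Condorcet winner.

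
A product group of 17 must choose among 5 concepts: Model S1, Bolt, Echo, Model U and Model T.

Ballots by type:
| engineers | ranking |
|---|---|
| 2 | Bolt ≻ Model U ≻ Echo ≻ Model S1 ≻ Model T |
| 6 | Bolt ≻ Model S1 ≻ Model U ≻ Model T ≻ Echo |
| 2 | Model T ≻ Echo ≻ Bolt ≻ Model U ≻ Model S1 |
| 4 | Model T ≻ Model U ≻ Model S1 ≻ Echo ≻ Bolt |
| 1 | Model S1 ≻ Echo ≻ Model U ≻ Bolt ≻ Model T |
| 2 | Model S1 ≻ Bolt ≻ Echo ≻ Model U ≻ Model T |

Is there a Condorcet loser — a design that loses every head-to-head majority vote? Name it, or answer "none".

Head-to-head results (17 engineers):
Model S1 vs Bolt: Model S1 is ranked higher on 4+1+2 = 7 ballots, Bolt on 10. Bolt wins 10–7.
Model S1 vs Echo: Model S1 wins 13–4.
Model S1 vs Model U: Model S1 is ranked higher on 6+1+2 = 9 ballots, Model U on 8. Model S1 wins 9–8.
Model S1 vs Model T: 2+6+1+2 = 11 for Model S1, 6 for Model T — Model S1 by 11–6.
Bolt vs Echo: Bolt is ranked higher on 2+6+2 = 10 ballots, Echo on 7. Bolt wins 10–7.
Bolt vs Model U: 2+6+2+2 = 12 for Bolt, 5 for Model U — Bolt by 12–5.
Bolt vs Model T: 2+6+1+2 = 11 for Bolt, 6 for Model T — Bolt by 11–6.
Echo–Model U: Model U 12–5.
Echo vs Model T: Model T wins 12–5.
Model U vs Model T: Model U, 11–6.
Echo loses to every other design — it is the Condorcet loser.

Echo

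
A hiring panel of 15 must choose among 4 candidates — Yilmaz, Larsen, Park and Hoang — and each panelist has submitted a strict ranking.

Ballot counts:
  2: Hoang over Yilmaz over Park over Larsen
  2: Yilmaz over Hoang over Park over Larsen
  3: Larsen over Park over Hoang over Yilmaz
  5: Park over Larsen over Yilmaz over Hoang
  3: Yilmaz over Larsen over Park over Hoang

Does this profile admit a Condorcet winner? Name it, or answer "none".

Park

Head-to-head results (15 committee members):
Yilmaz vs Larsen: Larsen, 8–7.
Yilmaz vs Park: Park wins 8–7.
Yilmaz–Hoang: Yilmaz 10–5.
Larsen–Park: Park 9–6.
Larsen vs Hoang: Larsen, 11–4.
Park vs Hoang: Park wins 11–4.
Only Park has no losses; Park is the Condorcet winner.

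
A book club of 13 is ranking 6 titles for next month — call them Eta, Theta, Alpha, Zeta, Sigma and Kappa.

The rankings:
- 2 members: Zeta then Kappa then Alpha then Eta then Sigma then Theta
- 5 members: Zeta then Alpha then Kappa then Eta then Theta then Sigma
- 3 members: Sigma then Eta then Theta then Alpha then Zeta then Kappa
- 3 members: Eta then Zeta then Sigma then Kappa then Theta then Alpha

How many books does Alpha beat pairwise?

4

Alpha against each rival (13 members):
Alpha vs Eta: Alpha is ranked higher on 2+5 = 7 ballots, Eta on 6. Alpha wins 7–6.
Alpha vs Theta: Alpha preferred on 2+5 = 7 ballots; Alpha wins 7–6.
Alpha vs Zeta: Zeta wins 10–3.
Alpha–Sigma: Alpha 7–6.
Alpha vs Kappa: Alpha, 8–5.
Alpha beats Eta, Theta, Sigma, Kappa; loses to Zeta — 4 pairwise wins.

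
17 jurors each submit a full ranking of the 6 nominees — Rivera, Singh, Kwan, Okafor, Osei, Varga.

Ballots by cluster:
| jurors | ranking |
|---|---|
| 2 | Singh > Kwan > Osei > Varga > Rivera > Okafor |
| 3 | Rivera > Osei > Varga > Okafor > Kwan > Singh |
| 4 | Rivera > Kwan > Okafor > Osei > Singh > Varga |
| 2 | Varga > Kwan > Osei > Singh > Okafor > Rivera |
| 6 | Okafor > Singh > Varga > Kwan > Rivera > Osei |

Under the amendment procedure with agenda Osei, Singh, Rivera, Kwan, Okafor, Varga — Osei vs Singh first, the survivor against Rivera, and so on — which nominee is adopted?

Okafor

Round 1: Osei vs Singh — 9–8, Osei advances.
Round 2: Osei vs Rivera — 4–13, Rivera advances.
Round 3: Rivera vs Kwan — 7–10, Kwan advances.
Round 4: Kwan vs Okafor — 8–9, Okafor advances.
Round 5: Okafor vs Varga — 10–7, Okafor advances.
The agenda winner is Okafor.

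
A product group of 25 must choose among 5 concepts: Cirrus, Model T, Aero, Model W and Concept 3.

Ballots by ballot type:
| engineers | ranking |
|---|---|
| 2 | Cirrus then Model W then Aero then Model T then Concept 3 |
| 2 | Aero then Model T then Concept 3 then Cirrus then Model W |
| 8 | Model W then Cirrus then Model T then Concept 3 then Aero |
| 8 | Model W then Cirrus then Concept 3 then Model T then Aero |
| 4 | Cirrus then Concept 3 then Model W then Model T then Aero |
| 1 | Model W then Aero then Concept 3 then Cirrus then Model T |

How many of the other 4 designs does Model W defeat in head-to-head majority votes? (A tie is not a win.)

Model W against each rival (25 engineers):
Model W vs Cirrus: Model W is ranked higher on 8+8+1 = 17 ballots, Cirrus on 8. Model W wins 17–8.
Model W vs Model T: 2+8+8+4+1 = 23 for Model W, 2 for Model T — Model W by 23–2.
Model W vs Aero: Model W is ranked higher on 2+8+8+4+1 = 23 ballots, Aero on 2. Model W wins 23–2.
Model W vs Concept 3: Model W preferred on 2+8+8+1 = 19 ballots; Model W wins 19–6.
Model W beats Cirrus, Model T, Aero, Concept 3 — 4 pairwise wins.

4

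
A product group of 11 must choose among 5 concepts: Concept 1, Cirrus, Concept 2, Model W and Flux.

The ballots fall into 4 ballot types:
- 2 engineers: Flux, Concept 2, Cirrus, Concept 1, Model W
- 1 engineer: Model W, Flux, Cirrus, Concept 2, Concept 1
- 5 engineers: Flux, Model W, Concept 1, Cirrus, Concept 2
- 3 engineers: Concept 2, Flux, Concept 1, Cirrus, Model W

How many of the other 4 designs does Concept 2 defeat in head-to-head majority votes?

Concept 2 against each rival (11 engineers):
Concept 2 vs Concept 1: 2+1+3 = 6 for Concept 2, 5 for Concept 1 — Concept 2 by 6–5.
Concept 2–Cirrus: Cirrus 6–5.
Concept 2 vs Model W: Model W, 6–5.
Concept 2 vs Flux: Flux wins 8–3.
Concept 2 beats Concept 1; loses to Cirrus, Model W, Flux — 1 pairwise win.

1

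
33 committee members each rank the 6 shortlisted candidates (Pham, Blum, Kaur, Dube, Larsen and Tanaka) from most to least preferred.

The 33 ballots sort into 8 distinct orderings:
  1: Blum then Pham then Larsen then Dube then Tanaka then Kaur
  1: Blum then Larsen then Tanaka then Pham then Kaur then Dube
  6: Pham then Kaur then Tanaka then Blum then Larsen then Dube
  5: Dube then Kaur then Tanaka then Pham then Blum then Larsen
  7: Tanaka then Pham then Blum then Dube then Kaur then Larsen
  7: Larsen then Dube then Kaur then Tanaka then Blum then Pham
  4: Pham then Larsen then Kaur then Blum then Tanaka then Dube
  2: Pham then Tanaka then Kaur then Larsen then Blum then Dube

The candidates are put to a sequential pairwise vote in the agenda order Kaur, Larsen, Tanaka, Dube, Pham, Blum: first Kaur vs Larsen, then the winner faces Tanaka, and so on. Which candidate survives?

Pham

Round 1: Kaur vs Larsen — 20–13, Kaur advances.
Round 2: Kaur vs Tanaka — 22–11, Kaur advances.
Round 3: Kaur vs Dube — 13–20, Dube advances.
Round 4: Dube vs Pham — 12–21, Pham advances.
Round 5: Pham vs Blum — 24–9, Pham advances.
The agenda winner is Pham.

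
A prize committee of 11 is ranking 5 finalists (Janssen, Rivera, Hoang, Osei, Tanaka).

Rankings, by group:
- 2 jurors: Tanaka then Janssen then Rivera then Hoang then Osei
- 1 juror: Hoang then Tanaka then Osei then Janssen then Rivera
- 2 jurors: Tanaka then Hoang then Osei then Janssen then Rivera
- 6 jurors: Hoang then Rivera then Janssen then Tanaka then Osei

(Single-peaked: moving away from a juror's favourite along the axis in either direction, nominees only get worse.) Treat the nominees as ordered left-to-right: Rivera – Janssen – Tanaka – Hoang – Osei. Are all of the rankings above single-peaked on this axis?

Axis positions: Rivera=1, Janssen=2, Tanaka=3, Hoang=4, Osei=5.
Group 1 (peak Tanaka at position 3): ranking walks positions 3-2-1-4-5, expanding outward from the peak — single-peaked.
Group 2 (peak Hoang at position 4): ranking walks positions 4-3-5-2-1, expanding outward from the peak — single-peaked.
Group 3 (peak Tanaka at position 3): ranking walks positions 3-4-5-2-1, expanding outward from the peak — single-peaked.
Group 4: ranking walks positions 4-1-2-3-5; Rivera is ranked above Tanaka even though Tanaka lies between Rivera and the peak Hoang on the axis — preferences dip and rise again. Not single-peaked.
Group 4 violates single-peakedness, so the profile is not single-peaked on this axis.

no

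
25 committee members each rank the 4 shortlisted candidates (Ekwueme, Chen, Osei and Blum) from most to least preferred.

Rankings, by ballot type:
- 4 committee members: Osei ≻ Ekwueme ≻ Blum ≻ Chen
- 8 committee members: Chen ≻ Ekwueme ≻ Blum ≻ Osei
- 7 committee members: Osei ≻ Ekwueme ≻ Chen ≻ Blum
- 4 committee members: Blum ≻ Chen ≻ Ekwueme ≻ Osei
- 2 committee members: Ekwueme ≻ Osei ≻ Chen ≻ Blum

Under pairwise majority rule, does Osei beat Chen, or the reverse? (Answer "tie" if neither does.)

Ballots ranking Osei above Chen: 4 + 7 + 2 = 13.
Ballots ranking Chen above Osei: 25 − 13 = 12.
Osei wins the head-to-head 13–12.

Osei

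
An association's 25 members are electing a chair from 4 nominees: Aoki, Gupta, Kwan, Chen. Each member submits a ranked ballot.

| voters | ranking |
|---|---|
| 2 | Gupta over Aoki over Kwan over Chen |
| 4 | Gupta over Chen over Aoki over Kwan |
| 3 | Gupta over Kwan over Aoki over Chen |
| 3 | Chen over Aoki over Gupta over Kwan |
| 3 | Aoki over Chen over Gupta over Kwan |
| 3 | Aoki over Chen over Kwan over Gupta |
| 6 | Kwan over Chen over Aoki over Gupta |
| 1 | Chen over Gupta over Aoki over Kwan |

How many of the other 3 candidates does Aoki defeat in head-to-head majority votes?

Aoki against each rival (25 voters):
Aoki vs Gupta: Aoki wins 15–10.
Aoki vs Kwan: Aoki preferred on 2+4+3+3+3+1 = 16 ballots; Aoki wins 16–9.
Aoki vs Chen: 11 to 14, Chen.
Aoki beats Gupta, Kwan; loses to Chen — 2 pairwise wins.

2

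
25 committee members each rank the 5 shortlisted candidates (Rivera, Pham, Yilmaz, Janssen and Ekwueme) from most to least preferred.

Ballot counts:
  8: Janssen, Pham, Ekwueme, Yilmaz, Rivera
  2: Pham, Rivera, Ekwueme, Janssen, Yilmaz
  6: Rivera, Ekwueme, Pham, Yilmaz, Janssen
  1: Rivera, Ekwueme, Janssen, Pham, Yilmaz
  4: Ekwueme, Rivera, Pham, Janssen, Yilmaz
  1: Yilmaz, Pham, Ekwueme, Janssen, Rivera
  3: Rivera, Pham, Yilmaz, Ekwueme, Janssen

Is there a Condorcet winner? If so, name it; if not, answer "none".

none

Check each pair by majority over 25 ballots:
Rivera–Pham: Rivera 14–11.
Rivera vs Yilmaz: Rivera, 16–9.
Rivera–Janssen: Rivera 16–9.
Rivera vs Ekwueme: Ekwueme wins 13–12.
Pham vs Yilmaz: Pham, 24–1.
Pham vs Janssen: Pham wins 16–9.
Pham–Ekwueme: Pham 14–11.
Yilmaz vs Janssen: Janssen, 15–10.
Yilmaz vs Ekwueme: Ekwueme wins 21–4.
Janssen vs Ekwueme: Ekwueme wins 17–8.
No candidate is unbeaten: Rivera loses to Ekwueme; Pham loses to Rivera; Yilmaz loses to Rivera; Janssen loses to Rivera; Ekwueme loses to Pham. In particular Rivera beats Pham beats Ekwueme beats Rivera is a majority cycle — no Condorcet winner exists.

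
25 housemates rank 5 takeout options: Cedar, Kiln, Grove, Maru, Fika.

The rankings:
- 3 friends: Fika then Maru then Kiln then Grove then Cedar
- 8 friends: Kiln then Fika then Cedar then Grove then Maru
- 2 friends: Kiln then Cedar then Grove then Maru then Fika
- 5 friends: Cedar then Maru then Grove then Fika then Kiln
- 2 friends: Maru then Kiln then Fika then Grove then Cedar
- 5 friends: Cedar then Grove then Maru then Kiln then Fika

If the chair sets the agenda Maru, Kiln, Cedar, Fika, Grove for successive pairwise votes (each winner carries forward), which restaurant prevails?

Fika

Round 1: Maru vs Kiln — 15–10, Maru advances.
Round 2: Maru vs Cedar — 5–20, Cedar advances.
Round 3: Cedar vs Fika — 12–13, Fika advances.
Round 4: Fika vs Grove — 13–12, Fika advances.
Fika survives the agenda.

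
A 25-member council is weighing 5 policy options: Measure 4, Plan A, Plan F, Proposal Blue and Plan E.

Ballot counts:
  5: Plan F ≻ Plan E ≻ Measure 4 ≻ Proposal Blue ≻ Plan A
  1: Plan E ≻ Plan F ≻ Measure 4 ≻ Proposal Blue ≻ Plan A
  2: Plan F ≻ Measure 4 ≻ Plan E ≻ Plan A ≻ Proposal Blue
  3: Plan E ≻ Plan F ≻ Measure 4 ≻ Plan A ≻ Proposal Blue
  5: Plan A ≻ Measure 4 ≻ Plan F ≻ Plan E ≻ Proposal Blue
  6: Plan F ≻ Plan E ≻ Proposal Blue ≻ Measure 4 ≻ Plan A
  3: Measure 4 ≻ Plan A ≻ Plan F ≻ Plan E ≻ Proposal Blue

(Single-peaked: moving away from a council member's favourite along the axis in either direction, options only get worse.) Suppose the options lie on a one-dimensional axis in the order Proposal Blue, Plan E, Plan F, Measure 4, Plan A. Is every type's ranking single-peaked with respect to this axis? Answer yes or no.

Axis positions: Proposal Blue=1, Plan E=2, Plan F=3, Measure 4=4, Plan A=5.
Type 1 (peak Plan F at position 3): ranking walks positions 3-2-4-1-5, expanding outward from the peak — single-peaked.
Type 2 (peak Plan E at position 2): ranking walks positions 2-3-4-1-5, expanding outward from the peak — single-peaked.
Type 3 (peak Plan F at position 3): ranking walks positions 3-4-2-5-1, expanding outward from the peak — single-peaked.
Type 4 (peak Plan E at position 2): ranking walks positions 2-3-4-5-1, expanding outward from the peak — single-peaked.
Type 5 (peak Plan A at position 5): ranking walks positions 5-4-3-2-1, expanding outward from the peak — single-peaked.
Type 6 (peak Plan F at position 3): ranking walks positions 3-2-1-4-5, expanding outward from the peak — single-peaked.
Type 7 (peak Measure 4 at position 4): ranking walks positions 4-5-3-2-1, expanding outward from the peak — single-peaked.
Every ranking is single-peaked on this axis.

yes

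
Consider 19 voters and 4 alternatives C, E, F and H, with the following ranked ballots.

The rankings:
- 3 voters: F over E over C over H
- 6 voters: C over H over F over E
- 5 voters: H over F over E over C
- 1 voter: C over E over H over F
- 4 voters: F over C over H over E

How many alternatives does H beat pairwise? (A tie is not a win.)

H against each rival (19 voters):
H vs C: C wins 14–5.
H vs E: H, 15–4.
H–F: H 12–7.
H beats E, F; loses to C — 2 pairwise wins.

2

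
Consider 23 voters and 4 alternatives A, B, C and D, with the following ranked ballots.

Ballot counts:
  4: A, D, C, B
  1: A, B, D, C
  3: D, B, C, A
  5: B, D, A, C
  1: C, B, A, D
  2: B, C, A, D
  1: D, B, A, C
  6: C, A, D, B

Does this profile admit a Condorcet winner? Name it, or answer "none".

none

Head-to-head results (23 voters):
A vs B: A is ranked higher on 4+1+6 = 11 ballots, B on 12. B wins 12–11.
A vs C: A preferred on 4+1+5+1 = 11 ballots; C wins 12–11.
A vs D: 4+1+1+2+6 = 14 for A, 9 for D — A by 14–9.
B vs C: 12 to 11, B.
B vs D: 1+5+1+2 = 9 for B, 14 for D — D by 14–9.
C vs D: 1+2+6 = 9 for C, 14 for D — D by 14–9.
No alternative is unbeaten: A loses to B; B loses to D; C loses to B; D loses to A. In particular A beats D beats B beats A is a majority cycle — no Condorcet winner exists.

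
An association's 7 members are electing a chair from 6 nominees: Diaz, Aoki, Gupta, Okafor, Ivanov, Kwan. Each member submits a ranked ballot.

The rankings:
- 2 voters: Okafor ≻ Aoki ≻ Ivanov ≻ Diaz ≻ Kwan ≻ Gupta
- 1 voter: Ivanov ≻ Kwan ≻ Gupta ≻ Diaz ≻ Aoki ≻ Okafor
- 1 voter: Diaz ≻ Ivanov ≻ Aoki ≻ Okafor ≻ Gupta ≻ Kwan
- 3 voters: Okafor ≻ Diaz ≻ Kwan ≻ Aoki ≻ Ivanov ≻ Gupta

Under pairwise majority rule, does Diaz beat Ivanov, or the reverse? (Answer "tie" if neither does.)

Ballots ranking Diaz above Ivanov: 1 + 3 = 4.
Ballots ranking Ivanov above Diaz: 7 − 4 = 3.
Diaz wins the head-to-head 4–3.

Diaz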